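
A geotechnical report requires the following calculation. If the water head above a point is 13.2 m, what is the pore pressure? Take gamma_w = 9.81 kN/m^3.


Using u = gamma_w * h_w
u = 9.81 * 13.2
u = 129.49 kPa


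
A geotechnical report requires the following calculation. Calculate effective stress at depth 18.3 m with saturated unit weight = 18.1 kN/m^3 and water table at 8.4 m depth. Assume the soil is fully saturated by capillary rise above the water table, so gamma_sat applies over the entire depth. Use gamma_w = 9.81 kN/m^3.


Total stress = gamma_sat * depth
sigma = 18.1 * 18.3 = 331.23 kPa
Pore water pressure u = gamma_w * (depth - d_wt)
u = 9.81 * (18.3 - 8.4) = 97.119 kPa
Effective stress = sigma - u
sigma' = 331.23 - 97.119 = 234.11 kPa


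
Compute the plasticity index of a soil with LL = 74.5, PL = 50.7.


Result: 23.8

Derivation:
Using PI = LL - PL
PI = 74.5 - 50.7
PI = 23.8


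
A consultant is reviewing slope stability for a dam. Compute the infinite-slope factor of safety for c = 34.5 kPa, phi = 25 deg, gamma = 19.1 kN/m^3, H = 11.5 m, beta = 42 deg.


Using Fs = c / (gamma*H*sin(beta)*cos(beta)) + tan(phi)/tan(beta)
Cohesion contribution = 34.5 / (19.1*11.5*sin(42)*cos(42))
Cohesion contribution = 0.315866
Friction contribution = tan(25)/tan(42) = 0.517887
Fs = 0.315866 + 0.517887
Fs = 0.834


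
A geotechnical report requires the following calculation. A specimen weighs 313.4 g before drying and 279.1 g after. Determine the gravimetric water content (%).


Using w = (m_wet - m_dry) / m_dry * 100
m_wet - m_dry = 313.4 - 279.1 = 34.3 g
w = 34.3 / 279.1 * 100
w = 12.29 %


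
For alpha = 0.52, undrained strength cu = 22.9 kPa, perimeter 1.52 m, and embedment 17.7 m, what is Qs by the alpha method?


Using Qs = alpha * cu * perimeter * L
Qs = 0.52 * 22.9 * 1.52 * 17.7
Qs = 320.37 kN


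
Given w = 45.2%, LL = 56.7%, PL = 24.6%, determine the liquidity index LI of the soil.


Result: 0.642

Derivation:
First compute the plasticity index:
PI = LL - PL = 56.7 - 24.6 = 32.1
Then compute the liquidity index:
LI = (w - PL) / PI
LI = (45.2 - 24.6) / 32.1
LI = 0.642


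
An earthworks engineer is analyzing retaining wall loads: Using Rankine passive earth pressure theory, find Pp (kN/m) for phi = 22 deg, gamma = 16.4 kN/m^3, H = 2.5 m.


Result: 112.65 kN/m

Derivation:
Compute passive earth pressure coefficient:
Kp = tan^2(45 + phi/2) = tan^2(56.0) = 2.197987
Compute passive force:
Pp = 0.5 * Kp * gamma * H^2
Pp = 0.5 * 2.197987 * 16.4 * 2.5^2
Pp = 112.65 kN/m


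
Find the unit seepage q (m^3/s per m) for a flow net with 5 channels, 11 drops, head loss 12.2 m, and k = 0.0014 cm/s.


Convert k to m/s for unit consistency with H:
k = 0.0014 cm/s = 0.0014 / 100 m/s = 1.4e-05 m/s
Using q = k * H * Nf / Nd
Nf / Nd = 5 / 11 = 0.4545
q = 1.4e-05 * 12.2 * 0.4545
q = 7.764e-05 m^3/s per m


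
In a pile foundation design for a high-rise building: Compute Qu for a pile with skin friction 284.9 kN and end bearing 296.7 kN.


Result: 581.6 kN

Derivation:
Using Qu = Qf + Qb
Qu = 284.9 + 296.7
Qu = 581.6 kN


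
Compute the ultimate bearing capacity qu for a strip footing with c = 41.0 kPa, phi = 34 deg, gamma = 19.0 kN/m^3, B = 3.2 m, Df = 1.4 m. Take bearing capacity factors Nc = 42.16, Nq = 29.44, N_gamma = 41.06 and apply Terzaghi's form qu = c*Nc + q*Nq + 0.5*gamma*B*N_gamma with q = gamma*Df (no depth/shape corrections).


Compute qu = c*Nc + gamma*Df*Nq + 0.5*gamma*B*N_gamma
Term 1: 41.0 * 42.16 = 1728.56
Term 2: 19.0 * 1.4 * 29.44 = 783.104
Term 3: 0.5 * 19.0 * 3.2 * 41.06 = 1248.224
qu = 1728.56 + 783.104 + 1248.224
qu = 3759.89 kPa


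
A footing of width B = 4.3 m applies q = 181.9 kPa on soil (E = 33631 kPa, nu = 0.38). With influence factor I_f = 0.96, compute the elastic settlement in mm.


Using Se = q * B * (1 - nu^2) * I_f / E
1 - nu^2 = 1 - 0.38^2 = 0.8556
Se = 181.9 * 4.3 * 0.8556 * 0.96 / 33631
Se = 0.019103 m
Convert to mm: Se = 0.019103 * 1000 = 19.103 mm


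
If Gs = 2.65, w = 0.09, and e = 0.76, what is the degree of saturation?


Result: 0.3138

Derivation:
Using S = Gs * w / e
S = 2.65 * 0.09 / 0.76
S = 0.3138


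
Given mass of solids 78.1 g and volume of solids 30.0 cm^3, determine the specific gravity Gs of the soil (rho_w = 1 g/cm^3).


Using Gs = m_s / (V_s * rho_w)
Since rho_w = 1 g/cm^3:
Gs = 78.1 / 30.0
Gs = 2.603


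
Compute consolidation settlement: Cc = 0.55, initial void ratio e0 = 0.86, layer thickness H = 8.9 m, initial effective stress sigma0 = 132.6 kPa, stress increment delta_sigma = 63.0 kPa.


Using Sc = Cc * H / (1 + e0) * log10((sigma0 + delta_sigma) / sigma0)
Stress ratio = (132.6 + 63.0) / 132.6 = 1.47511
log10(1.47511) = 0.168825
Cc * H / (1 + e0) = 0.55 * 8.9 / (1 + 0.86) = 2.63172
Sc = 2.63172 * 0.168825
Sc = 0.4443 m


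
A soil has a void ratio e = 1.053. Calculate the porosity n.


Result: 0.5129

Derivation:
Using the relation n = e / (1 + e)
n = 1.053 / (1 + 1.053)
n = 1.053 / 2.053
n = 0.5129


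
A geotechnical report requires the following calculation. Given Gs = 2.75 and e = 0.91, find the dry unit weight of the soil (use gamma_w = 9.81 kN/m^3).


Using gamma_d = Gs * gamma_w / (1 + e)
gamma_d = 2.75 * 9.81 / (1 + 0.91)
gamma_d = 2.75 * 9.81 / 1.91
gamma_d = 14.124 kN/m^3


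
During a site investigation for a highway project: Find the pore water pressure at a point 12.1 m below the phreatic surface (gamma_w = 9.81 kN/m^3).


Result: 118.7 kPa

Derivation:
Using u = gamma_w * h_w
u = 9.81 * 12.1
u = 118.7 kPa


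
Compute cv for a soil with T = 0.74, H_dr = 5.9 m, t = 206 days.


Using cv = T * H_dr^2 / t
H_dr^2 = 5.9^2 = 34.81
cv = 0.74 * 34.81 / 206
cv = 0.12505 m^2/day


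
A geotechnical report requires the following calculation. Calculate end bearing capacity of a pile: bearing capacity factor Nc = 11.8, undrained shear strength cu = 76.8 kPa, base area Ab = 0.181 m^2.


Using Qb = Nc * cu * Ab
Qb = 11.8 * 76.8 * 0.181
Qb = 164.03 kN


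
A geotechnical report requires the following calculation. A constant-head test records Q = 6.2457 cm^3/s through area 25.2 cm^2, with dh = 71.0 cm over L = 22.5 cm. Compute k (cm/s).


Compute hydraulic gradient:
i = dh / L = 71.0 / 22.5 = 3.15556
Then apply Darcy's law:
k = Q / (A * i)
k = 6.2457 / (25.2 * 3.15556)
k = 6.2457 / 79.52
k = 0.078543 cm/s


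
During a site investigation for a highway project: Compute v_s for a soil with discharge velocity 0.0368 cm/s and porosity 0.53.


Using v_s = v_d / n
v_s = 0.0368 / 0.53
v_s = 0.06943 cm/s


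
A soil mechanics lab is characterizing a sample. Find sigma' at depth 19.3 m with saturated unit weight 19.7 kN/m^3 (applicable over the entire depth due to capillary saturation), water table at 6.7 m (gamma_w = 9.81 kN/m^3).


Result: 256.6 kPa

Derivation:
Total stress = gamma_sat * depth
sigma = 19.7 * 19.3 = 380.21 kPa
Pore water pressure u = gamma_w * (depth - d_wt)
u = 9.81 * (19.3 - 6.7) = 123.606 kPa
Effective stress = sigma - u
sigma' = 380.21 - 123.606 = 256.6 kPa


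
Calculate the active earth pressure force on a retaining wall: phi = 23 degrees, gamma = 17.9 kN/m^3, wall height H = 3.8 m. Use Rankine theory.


Result: 56.62 kN/m

Derivation:
Compute active earth pressure coefficient:
Ka = tan^2(45 - phi/2) = tan^2(33.5) = 0.438092
Compute active force:
Pa = 0.5 * Ka * gamma * H^2
Pa = 0.5 * 0.438092 * 17.9 * 3.8^2
Pa = 56.62 kN/m


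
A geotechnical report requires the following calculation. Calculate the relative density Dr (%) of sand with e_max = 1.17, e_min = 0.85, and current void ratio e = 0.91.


Using Dr = (e_max - e) / (e_max - e_min) * 100
e_max - e = 1.17 - 0.91 = 0.26
e_max - e_min = 1.17 - 0.85 = 0.32
Dr = 0.26 / 0.32 * 100
Dr = 81.25 %


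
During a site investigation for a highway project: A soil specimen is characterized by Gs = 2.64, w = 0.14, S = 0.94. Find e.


Using the relation e = Gs * w / S
e = 2.64 * 0.14 / 0.94
e = 0.3932


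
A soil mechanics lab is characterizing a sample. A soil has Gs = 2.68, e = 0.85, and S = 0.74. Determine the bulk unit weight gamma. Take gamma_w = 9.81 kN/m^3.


Result: 17.547 kN/m^3

Derivation:
Using gamma = gamma_w * (Gs + S*e) / (1 + e)
Numerator: Gs + S*e = 2.68 + 0.74*0.85 = 3.309
Denominator: 1 + e = 1 + 0.85 = 1.85
gamma = 9.81 * 3.309 / 1.85
gamma = 17.547 kN/m^3


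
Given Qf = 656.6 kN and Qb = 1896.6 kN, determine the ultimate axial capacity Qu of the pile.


Result: 2553.2 kN

Derivation:
Using Qu = Qf + Qb
Qu = 656.6 + 1896.6
Qu = 2553.2 kN


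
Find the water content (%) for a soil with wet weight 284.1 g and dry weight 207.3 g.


Result: 37.05 %

Derivation:
Using w = (m_wet - m_dry) / m_dry * 100
m_wet - m_dry = 284.1 - 207.3 = 76.8 g
w = 76.8 / 207.3 * 100
w = 37.05 %


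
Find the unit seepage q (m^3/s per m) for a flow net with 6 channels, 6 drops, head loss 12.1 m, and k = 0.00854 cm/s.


Result: 0.001033 m^3/s per m

Derivation:
Convert k to m/s for unit consistency with H:
k = 0.00854 cm/s = 0.00854 / 100 m/s = 8.54e-05 m/s
Using q = k * H * Nf / Nd
Nf / Nd = 6 / 6 = 1.0
q = 8.54e-05 * 12.1 * 1.0
q = 0.001033 m^3/s per m


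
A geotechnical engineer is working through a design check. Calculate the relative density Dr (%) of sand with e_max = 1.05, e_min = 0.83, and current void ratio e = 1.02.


Result: 13.64 %

Derivation:
Using Dr = (e_max - e) / (e_max - e_min) * 100
e_max - e = 1.05 - 1.02 = 0.03
e_max - e_min = 1.05 - 0.83 = 0.22
Dr = 0.03 / 0.22 * 100
Dr = 13.64 %


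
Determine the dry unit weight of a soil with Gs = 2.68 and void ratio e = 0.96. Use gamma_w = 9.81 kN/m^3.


Using gamma_d = Gs * gamma_w / (1 + e)
gamma_d = 2.68 * 9.81 / (1 + 0.96)
gamma_d = 2.68 * 9.81 / 1.96
gamma_d = 13.414 kN/m^3


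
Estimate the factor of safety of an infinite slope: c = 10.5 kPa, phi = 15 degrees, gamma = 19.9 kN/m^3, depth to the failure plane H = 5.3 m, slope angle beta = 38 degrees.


Result: 0.548

Derivation:
Using Fs = c / (gamma*H*sin(beta)*cos(beta)) + tan(phi)/tan(beta)
Cohesion contribution = 10.5 / (19.9*5.3*sin(38)*cos(38))
Cohesion contribution = 0.205204
Friction contribution = tan(15)/tan(38) = 0.342959
Fs = 0.205204 + 0.342959
Fs = 0.548


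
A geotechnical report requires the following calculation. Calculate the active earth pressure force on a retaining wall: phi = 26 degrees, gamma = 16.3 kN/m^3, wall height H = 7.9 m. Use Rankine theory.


Result: 198.61 kN/m

Derivation:
Compute active earth pressure coefficient:
Ka = tan^2(45 - phi/2) = tan^2(32.0) = 0.390462
Compute active force:
Pa = 0.5 * Ka * gamma * H^2
Pa = 0.5 * 0.390462 * 16.3 * 7.9^2
Pa = 198.61 kN/m


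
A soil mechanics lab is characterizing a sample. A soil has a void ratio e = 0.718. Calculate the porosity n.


Using the relation n = e / (1 + e)
n = 0.718 / (1 + 0.718)
n = 0.718 / 1.718
n = 0.4179


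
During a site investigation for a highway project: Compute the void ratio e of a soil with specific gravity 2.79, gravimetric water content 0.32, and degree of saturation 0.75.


Using the relation e = Gs * w / S
e = 2.79 * 0.32 / 0.75
e = 1.1904


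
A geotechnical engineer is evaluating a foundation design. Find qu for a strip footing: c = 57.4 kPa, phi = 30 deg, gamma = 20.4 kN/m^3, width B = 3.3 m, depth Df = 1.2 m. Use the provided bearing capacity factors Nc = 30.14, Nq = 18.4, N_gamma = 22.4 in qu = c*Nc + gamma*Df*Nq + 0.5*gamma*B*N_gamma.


Result: 2934.45 kPa

Derivation:
Compute qu = c*Nc + gamma*Df*Nq + 0.5*gamma*B*N_gamma
Term 1: 57.4 * 30.14 = 1730.036
Term 2: 20.4 * 1.2 * 18.4 = 450.432
Term 3: 0.5 * 20.4 * 3.3 * 22.4 = 753.984
qu = 1730.036 + 450.432 + 753.984
qu = 2934.45 kPa


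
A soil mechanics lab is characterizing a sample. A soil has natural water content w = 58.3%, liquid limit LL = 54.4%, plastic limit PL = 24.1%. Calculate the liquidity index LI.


First compute the plasticity index:
PI = LL - PL = 54.4 - 24.1 = 30.3
Then compute the liquidity index:
LI = (w - PL) / PI
LI = (58.3 - 24.1) / 30.3
LI = 1.129


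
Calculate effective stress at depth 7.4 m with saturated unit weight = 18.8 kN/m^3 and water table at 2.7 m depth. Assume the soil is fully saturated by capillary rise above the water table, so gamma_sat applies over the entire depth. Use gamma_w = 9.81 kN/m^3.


Result: 93.01 kPa

Derivation:
Total stress = gamma_sat * depth
sigma = 18.8 * 7.4 = 139.12 kPa
Pore water pressure u = gamma_w * (depth - d_wt)
u = 9.81 * (7.4 - 2.7) = 46.107 kPa
Effective stress = sigma - u
sigma' = 139.12 - 46.107 = 93.01 kPa


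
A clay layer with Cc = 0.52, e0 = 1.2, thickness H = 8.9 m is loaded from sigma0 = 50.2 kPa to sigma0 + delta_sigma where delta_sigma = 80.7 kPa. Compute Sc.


Using Sc = Cc * H / (1 + e0) * log10((sigma0 + delta_sigma) / sigma0)
Stress ratio = (50.2 + 80.7) / 50.2 = 2.60757
log10(2.60757) = 0.416236
Cc * H / (1 + e0) = 0.52 * 8.9 / (1 + 1.2) = 2.10364
Sc = 2.10364 * 0.416236
Sc = 0.8756 m


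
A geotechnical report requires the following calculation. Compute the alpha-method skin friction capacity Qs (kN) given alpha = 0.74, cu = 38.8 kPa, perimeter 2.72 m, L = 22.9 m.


Using Qs = alpha * cu * perimeter * L
Qs = 0.74 * 38.8 * 2.72 * 22.9
Qs = 1788.41 kN


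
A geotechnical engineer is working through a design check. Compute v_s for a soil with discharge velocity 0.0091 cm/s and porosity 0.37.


Result: 0.02459 cm/s

Derivation:
Using v_s = v_d / n
v_s = 0.0091 / 0.37
v_s = 0.02459 cm/s


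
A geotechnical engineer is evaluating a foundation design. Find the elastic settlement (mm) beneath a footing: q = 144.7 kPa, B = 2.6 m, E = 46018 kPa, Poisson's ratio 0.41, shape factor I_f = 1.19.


Using Se = q * B * (1 - nu^2) * I_f / E
1 - nu^2 = 1 - 0.41^2 = 0.8319
Se = 144.7 * 2.6 * 0.8319 * 1.19 / 46018
Se = 0.008093 m
Convert to mm: Se = 0.008093 * 1000 = 8.093 mm


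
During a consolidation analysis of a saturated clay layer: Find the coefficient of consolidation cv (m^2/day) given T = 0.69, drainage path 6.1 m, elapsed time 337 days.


Result: 0.07619 m^2/day

Derivation:
Using cv = T * H_dr^2 / t
H_dr^2 = 6.1^2 = 37.21
cv = 0.69 * 37.21 / 337
cv = 0.07619 m^2/day


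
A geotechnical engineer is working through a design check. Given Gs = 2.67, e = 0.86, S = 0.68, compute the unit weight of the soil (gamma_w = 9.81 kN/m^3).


Result: 17.166 kN/m^3

Derivation:
Using gamma = gamma_w * (Gs + S*e) / (1 + e)
Numerator: Gs + S*e = 2.67 + 0.68*0.86 = 3.2548
Denominator: 1 + e = 1 + 0.86 = 1.86
gamma = 9.81 * 3.2548 / 1.86
gamma = 17.166 kN/m^3


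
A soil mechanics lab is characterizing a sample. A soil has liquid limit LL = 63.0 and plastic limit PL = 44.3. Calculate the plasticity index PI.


Result: 18.7

Derivation:
Using PI = LL - PL
PI = 63.0 - 44.3
PI = 18.7


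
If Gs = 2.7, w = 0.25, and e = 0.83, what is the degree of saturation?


Using S = Gs * w / e
S = 2.7 * 0.25 / 0.83
S = 0.8133


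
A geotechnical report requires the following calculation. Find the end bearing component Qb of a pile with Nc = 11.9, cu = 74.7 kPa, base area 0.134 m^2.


Using Qb = Nc * cu * Ab
Qb = 11.9 * 74.7 * 0.134
Qb = 119.12 kN


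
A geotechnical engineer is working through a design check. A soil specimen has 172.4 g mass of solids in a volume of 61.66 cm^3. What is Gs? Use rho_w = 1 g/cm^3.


Using Gs = m_s / (V_s * rho_w)
Since rho_w = 1 g/cm^3:
Gs = 172.4 / 61.66
Gs = 2.796


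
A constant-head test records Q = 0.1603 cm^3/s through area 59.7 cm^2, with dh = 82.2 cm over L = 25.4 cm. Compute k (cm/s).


Compute hydraulic gradient:
i = dh / L = 82.2 / 25.4 = 3.23622
Then apply Darcy's law:
k = Q / (A * i)
k = 0.1603 / (59.7 * 3.23622)
k = 0.1603 / 193.202
k = 0.00083 cm/s


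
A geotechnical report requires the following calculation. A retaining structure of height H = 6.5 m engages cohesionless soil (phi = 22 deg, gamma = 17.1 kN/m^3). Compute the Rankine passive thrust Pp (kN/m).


Compute passive earth pressure coefficient:
Kp = tan^2(45 + phi/2) = tan^2(56.0) = 2.197987
Compute passive force:
Pp = 0.5 * Kp * gamma * H^2
Pp = 0.5 * 2.197987 * 17.1 * 6.5^2
Pp = 794.0 kN/m


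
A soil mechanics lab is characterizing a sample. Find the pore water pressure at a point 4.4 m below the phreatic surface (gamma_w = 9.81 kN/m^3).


Result: 43.16 kPa

Derivation:
Using u = gamma_w * h_w
u = 9.81 * 4.4
u = 43.16 kPa


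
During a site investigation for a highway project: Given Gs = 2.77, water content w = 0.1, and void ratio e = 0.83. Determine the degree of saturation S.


Using S = Gs * w / e
S = 2.77 * 0.1 / 0.83
S = 0.3337


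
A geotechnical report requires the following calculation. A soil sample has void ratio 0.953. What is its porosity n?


Using the relation n = e / (1 + e)
n = 0.953 / (1 + 0.953)
n = 0.953 / 1.953
n = 0.488


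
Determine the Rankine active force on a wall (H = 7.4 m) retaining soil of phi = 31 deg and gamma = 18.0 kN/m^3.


Compute active earth pressure coefficient:
Ka = tan^2(45 - phi/2) = tan^2(29.5) = 0.320099
Compute active force:
Pa = 0.5 * Ka * gamma * H^2
Pa = 0.5 * 0.320099 * 18.0 * 7.4^2
Pa = 157.76 kN/m


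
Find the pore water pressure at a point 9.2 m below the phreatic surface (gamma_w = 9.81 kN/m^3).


Result: 90.25 kPa

Derivation:
Using u = gamma_w * h_w
u = 9.81 * 9.2
u = 90.25 kPa


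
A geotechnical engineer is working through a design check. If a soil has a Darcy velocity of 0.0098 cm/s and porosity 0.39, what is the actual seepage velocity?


Result: 0.02513 cm/s

Derivation:
Using v_s = v_d / n
v_s = 0.0098 / 0.39
v_s = 0.02513 cm/s


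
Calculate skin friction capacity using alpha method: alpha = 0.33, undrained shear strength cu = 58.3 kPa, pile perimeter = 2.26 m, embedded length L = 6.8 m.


Result: 295.66 kN

Derivation:
Using Qs = alpha * cu * perimeter * L
Qs = 0.33 * 58.3 * 2.26 * 6.8
Qs = 295.66 kN


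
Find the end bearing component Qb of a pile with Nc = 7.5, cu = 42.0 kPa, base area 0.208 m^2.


Result: 65.52 kN

Derivation:
Using Qb = Nc * cu * Ab
Qb = 7.5 * 42.0 * 0.208
Qb = 65.52 kN


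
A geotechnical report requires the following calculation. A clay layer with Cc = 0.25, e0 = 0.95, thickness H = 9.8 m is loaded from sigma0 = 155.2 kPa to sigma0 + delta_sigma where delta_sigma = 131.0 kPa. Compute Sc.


Using Sc = Cc * H / (1 + e0) * log10((sigma0 + delta_sigma) / sigma0)
Stress ratio = (155.2 + 131.0) / 155.2 = 1.84407
log10(1.84407) = 0.265778
Cc * H / (1 + e0) = 0.25 * 9.8 / (1 + 0.95) = 1.25641
Sc = 1.25641 * 0.265778
Sc = 0.3339 m


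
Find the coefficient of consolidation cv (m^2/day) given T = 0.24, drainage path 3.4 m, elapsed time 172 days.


Using cv = T * H_dr^2 / t
H_dr^2 = 3.4^2 = 11.56
cv = 0.24 * 11.56 / 172
cv = 0.01613 m^2/day


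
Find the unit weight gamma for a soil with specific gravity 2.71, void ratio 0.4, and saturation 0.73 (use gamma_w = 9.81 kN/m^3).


Result: 21.035 kN/m^3

Derivation:
Using gamma = gamma_w * (Gs + S*e) / (1 + e)
Numerator: Gs + S*e = 2.71 + 0.73*0.4 = 3.002
Denominator: 1 + e = 1 + 0.4 = 1.4
gamma = 9.81 * 3.002 / 1.4
gamma = 21.035 kN/m^3


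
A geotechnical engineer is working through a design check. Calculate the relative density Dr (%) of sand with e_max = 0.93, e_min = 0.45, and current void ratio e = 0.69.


Using Dr = (e_max - e) / (e_max - e_min) * 100
e_max - e = 0.93 - 0.69 = 0.24
e_max - e_min = 0.93 - 0.45 = 0.48
Dr = 0.24 / 0.48 * 100
Dr = 50.0 %


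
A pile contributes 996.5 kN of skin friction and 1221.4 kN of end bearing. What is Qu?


Using Qu = Qf + Qb
Qu = 996.5 + 1221.4
Qu = 2217.9 kN


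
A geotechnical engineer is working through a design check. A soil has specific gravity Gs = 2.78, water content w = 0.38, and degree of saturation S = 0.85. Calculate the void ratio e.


Result: 1.2428

Derivation:
Using the relation e = Gs * w / S
e = 2.78 * 0.38 / 0.85
e = 1.2428


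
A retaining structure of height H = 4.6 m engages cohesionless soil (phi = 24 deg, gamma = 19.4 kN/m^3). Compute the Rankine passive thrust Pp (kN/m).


Compute passive earth pressure coefficient:
Kp = tan^2(45 + phi/2) = tan^2(57.0) = 2.371184
Compute passive force:
Pp = 0.5 * Kp * gamma * H^2
Pp = 0.5 * 2.371184 * 19.4 * 4.6^2
Pp = 486.69 kN/m


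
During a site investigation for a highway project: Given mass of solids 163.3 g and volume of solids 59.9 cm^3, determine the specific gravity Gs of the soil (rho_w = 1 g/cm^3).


Using Gs = m_s / (V_s * rho_w)
Since rho_w = 1 g/cm^3:
Gs = 163.3 / 59.9
Gs = 2.726


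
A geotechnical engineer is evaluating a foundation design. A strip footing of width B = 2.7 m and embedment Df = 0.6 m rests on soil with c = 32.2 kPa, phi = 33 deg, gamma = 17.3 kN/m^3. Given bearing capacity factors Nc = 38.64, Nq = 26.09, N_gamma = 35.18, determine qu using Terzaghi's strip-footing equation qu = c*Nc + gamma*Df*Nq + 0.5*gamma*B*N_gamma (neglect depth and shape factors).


Compute qu = c*Nc + gamma*Df*Nq + 0.5*gamma*B*N_gamma
Term 1: 32.2 * 38.64 = 1244.208
Term 2: 17.3 * 0.6 * 26.09 = 270.8142
Term 3: 0.5 * 17.3 * 2.7 * 35.18 = 821.6289
qu = 1244.208 + 270.8142 + 821.6289
qu = 2336.65 kPa


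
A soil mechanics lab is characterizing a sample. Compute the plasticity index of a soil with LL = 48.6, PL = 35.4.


Using PI = LL - PL
PI = 48.6 - 35.4
PI = 13.2


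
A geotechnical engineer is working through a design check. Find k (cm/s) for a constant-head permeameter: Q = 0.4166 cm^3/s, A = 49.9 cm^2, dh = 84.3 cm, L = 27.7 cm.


Compute hydraulic gradient:
i = dh / L = 84.3 / 27.7 = 3.04332
Then apply Darcy's law:
k = Q / (A * i)
k = 0.4166 / (49.9 * 3.04332)
k = 0.4166 / 151.862
k = 0.002743 cm/s


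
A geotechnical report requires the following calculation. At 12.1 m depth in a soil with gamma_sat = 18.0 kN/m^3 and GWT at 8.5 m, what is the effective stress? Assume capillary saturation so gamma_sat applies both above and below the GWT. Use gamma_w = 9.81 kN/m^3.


Total stress = gamma_sat * depth
sigma = 18.0 * 12.1 = 217.8 kPa
Pore water pressure u = gamma_w * (depth - d_wt)
u = 9.81 * (12.1 - 8.5) = 35.316 kPa
Effective stress = sigma - u
sigma' = 217.8 - 35.316 = 182.48 kPa


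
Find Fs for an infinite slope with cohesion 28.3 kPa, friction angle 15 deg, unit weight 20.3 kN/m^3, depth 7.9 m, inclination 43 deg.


Using Fs = c / (gamma*H*sin(beta)*cos(beta)) + tan(phi)/tan(beta)
Cohesion contribution = 28.3 / (20.3*7.9*sin(43)*cos(43))
Cohesion contribution = 0.353796
Friction contribution = tan(15)/tan(43) = 0.28734
Fs = 0.353796 + 0.28734
Fs = 0.641


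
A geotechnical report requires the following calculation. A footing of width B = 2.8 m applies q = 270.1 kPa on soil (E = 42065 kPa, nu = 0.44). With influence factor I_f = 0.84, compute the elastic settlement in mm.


Using Se = q * B * (1 - nu^2) * I_f / E
1 - nu^2 = 1 - 0.44^2 = 0.8064
Se = 270.1 * 2.8 * 0.8064 * 0.84 / 42065
Se = 0.012178 m
Convert to mm: Se = 0.012178 * 1000 = 12.178 mm


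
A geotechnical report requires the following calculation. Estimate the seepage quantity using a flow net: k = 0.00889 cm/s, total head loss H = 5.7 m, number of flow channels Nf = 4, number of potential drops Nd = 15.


Convert k to m/s for unit consistency with H:
k = 0.00889 cm/s = 0.00889 / 100 m/s = 8.89e-05 m/s
Using q = k * H * Nf / Nd
Nf / Nd = 4 / 15 = 0.2667
q = 8.89e-05 * 5.7 * 0.2667
q = 0.0001351 m^3/s per m


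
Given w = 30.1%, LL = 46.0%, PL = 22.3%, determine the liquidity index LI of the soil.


First compute the plasticity index:
PI = LL - PL = 46.0 - 22.3 = 23.7
Then compute the liquidity index:
LI = (w - PL) / PI
LI = (30.1 - 22.3) / 23.7
LI = 0.329


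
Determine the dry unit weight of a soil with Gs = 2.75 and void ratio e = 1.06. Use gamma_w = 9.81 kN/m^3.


Result: 13.096 kN/m^3

Derivation:
Using gamma_d = Gs * gamma_w / (1 + e)
gamma_d = 2.75 * 9.81 / (1 + 1.06)
gamma_d = 2.75 * 9.81 / 2.06
gamma_d = 13.096 kN/m^3


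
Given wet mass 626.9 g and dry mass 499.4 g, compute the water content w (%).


Using w = (m_wet - m_dry) / m_dry * 100
m_wet - m_dry = 626.9 - 499.4 = 127.5 g
w = 127.5 / 499.4 * 100
w = 25.53 %


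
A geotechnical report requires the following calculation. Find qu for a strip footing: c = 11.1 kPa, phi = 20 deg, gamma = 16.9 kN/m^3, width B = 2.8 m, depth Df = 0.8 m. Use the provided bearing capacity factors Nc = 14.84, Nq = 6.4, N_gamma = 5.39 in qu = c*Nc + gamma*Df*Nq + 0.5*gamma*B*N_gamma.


Compute qu = c*Nc + gamma*Df*Nq + 0.5*gamma*B*N_gamma
Term 1: 11.1 * 14.84 = 164.724
Term 2: 16.9 * 0.8 * 6.4 = 86.528
Term 3: 0.5 * 16.9 * 2.8 * 5.39 = 127.5274
qu = 164.724 + 86.528 + 127.5274
qu = 378.78 kPa


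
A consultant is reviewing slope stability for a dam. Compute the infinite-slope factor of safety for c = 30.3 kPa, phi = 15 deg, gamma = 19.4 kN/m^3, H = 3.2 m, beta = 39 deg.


Result: 1.329

Derivation:
Using Fs = c / (gamma*H*sin(beta)*cos(beta)) + tan(phi)/tan(beta)
Cohesion contribution = 30.3 / (19.4*3.2*sin(39)*cos(39))
Cohesion contribution = 0.997968
Friction contribution = tan(15)/tan(39) = 0.33089
Fs = 0.997968 + 0.33089
Fs = 1.329


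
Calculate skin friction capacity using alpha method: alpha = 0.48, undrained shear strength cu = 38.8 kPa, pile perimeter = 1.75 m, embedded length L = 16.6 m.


Using Qs = alpha * cu * perimeter * L
Qs = 0.48 * 38.8 * 1.75 * 16.6
Qs = 541.03 kN


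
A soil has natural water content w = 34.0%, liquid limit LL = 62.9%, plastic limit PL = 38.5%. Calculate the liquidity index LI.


First compute the plasticity index:
PI = LL - PL = 62.9 - 38.5 = 24.4
Then compute the liquidity index:
LI = (w - PL) / PI
LI = (34.0 - 38.5) / 24.4
LI = -0.184


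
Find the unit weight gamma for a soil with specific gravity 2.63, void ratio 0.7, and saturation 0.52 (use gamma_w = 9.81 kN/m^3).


Using gamma = gamma_w * (Gs + S*e) / (1 + e)
Numerator: Gs + S*e = 2.63 + 0.52*0.7 = 2.994
Denominator: 1 + e = 1 + 0.7 = 1.7
gamma = 9.81 * 2.994 / 1.7
gamma = 17.277 kN/m^3


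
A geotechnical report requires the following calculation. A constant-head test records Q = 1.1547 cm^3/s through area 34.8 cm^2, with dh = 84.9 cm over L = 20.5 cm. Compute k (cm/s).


Result: 0.008012 cm/s

Derivation:
Compute hydraulic gradient:
i = dh / L = 84.9 / 20.5 = 4.14146
Then apply Darcy's law:
k = Q / (A * i)
k = 1.1547 / (34.8 * 4.14146)
k = 1.1547 / 144.123
k = 0.008012 cm/s


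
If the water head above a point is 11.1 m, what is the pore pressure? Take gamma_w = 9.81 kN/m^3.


Using u = gamma_w * h_w
u = 9.81 * 11.1
u = 108.89 kPa


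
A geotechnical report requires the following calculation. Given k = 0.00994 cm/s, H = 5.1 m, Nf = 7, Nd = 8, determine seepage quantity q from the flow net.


Convert k to m/s for unit consistency with H:
k = 0.00994 cm/s = 0.00994 / 100 m/s = 9.94e-05 m/s
Using q = k * H * Nf / Nd
Nf / Nd = 7 / 8 = 0.875
q = 9.94e-05 * 5.1 * 0.875
q = 0.0004436 m^3/s per m


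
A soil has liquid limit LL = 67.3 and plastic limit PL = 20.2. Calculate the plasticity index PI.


Result: 47.1

Derivation:
Using PI = LL - PL
PI = 67.3 - 20.2
PI = 47.1


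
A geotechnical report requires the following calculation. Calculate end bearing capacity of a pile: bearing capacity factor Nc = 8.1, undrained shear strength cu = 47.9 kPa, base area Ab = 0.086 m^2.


Using Qb = Nc * cu * Ab
Qb = 8.1 * 47.9 * 0.086
Qb = 33.37 kN


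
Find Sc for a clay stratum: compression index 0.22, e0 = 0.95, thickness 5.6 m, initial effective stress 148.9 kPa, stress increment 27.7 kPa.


Using Sc = Cc * H / (1 + e0) * log10((sigma0 + delta_sigma) / sigma0)
Stress ratio = (148.9 + 27.7) / 148.9 = 1.18603
log10(1.18603) = 0.074096
Cc * H / (1 + e0) = 0.22 * 5.6 / (1 + 0.95) = 0.631795
Sc = 0.631795 * 0.074096
Sc = 0.0468 m


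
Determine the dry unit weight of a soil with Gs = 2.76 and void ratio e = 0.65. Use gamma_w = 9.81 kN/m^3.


Using gamma_d = Gs * gamma_w / (1 + e)
gamma_d = 2.76 * 9.81 / (1 + 0.65)
gamma_d = 2.76 * 9.81 / 1.65
gamma_d = 16.409 kN/m^3


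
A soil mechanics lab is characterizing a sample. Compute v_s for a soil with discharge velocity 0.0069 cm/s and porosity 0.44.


Using v_s = v_d / n
v_s = 0.0069 / 0.44
v_s = 0.01568 cm/s


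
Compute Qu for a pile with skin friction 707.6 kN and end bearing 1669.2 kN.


Using Qu = Qf + Qb
Qu = 707.6 + 1669.2
Qu = 2376.8 kN


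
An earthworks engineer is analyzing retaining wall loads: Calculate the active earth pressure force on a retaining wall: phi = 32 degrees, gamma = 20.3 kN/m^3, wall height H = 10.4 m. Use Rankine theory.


Compute active earth pressure coefficient:
Ka = tan^2(45 - phi/2) = tan^2(29.0) = 0.307259
Compute active force:
Pa = 0.5 * Ka * gamma * H^2
Pa = 0.5 * 0.307259 * 20.3 * 10.4^2
Pa = 337.32 kN/m


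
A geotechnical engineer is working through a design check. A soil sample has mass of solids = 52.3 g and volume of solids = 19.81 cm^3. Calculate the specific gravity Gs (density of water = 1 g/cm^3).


Using Gs = m_s / (V_s * rho_w)
Since rho_w = 1 g/cm^3:
Gs = 52.3 / 19.81
Gs = 2.64


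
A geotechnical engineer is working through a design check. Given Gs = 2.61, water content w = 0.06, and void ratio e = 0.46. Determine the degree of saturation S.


Using S = Gs * w / e
S = 2.61 * 0.06 / 0.46
S = 0.3404


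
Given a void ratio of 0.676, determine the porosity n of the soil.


Using the relation n = e / (1 + e)
n = 0.676 / (1 + 0.676)
n = 0.676 / 1.676
n = 0.4033


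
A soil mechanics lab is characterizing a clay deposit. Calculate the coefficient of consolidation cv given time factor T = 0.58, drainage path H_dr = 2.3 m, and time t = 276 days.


Using cv = T * H_dr^2 / t
H_dr^2 = 2.3^2 = 5.29
cv = 0.58 * 5.29 / 276
cv = 0.01112 m^2/day


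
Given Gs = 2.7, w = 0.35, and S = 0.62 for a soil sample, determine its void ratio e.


Using the relation e = Gs * w / S
e = 2.7 * 0.35 / 0.62
e = 1.5242


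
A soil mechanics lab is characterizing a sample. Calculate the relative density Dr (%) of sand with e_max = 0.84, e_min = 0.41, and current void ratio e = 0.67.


Result: 39.53 %

Derivation:
Using Dr = (e_max - e) / (e_max - e_min) * 100
e_max - e = 0.84 - 0.67 = 0.17
e_max - e_min = 0.84 - 0.41 = 0.43
Dr = 0.17 / 0.43 * 100
Dr = 39.53 %


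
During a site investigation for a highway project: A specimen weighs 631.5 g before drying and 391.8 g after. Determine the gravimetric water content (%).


Result: 61.18 %

Derivation:
Using w = (m_wet - m_dry) / m_dry * 100
m_wet - m_dry = 631.5 - 391.8 = 239.7 g
w = 239.7 / 391.8 * 100
w = 61.18 %


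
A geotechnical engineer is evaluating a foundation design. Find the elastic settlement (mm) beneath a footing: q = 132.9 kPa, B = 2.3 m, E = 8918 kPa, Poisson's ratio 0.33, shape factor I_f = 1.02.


Result: 31.154 mm

Derivation:
Using Se = q * B * (1 - nu^2) * I_f / E
1 - nu^2 = 1 - 0.33^2 = 0.8911
Se = 132.9 * 2.3 * 0.8911 * 1.02 / 8918
Se = 0.031154 m
Convert to mm: Se = 0.031154 * 1000 = 31.154 mm


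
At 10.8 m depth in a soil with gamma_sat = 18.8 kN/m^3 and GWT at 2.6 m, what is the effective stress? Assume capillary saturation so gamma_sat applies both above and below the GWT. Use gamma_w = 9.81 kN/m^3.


Total stress = gamma_sat * depth
sigma = 18.8 * 10.8 = 203.04 kPa
Pore water pressure u = gamma_w * (depth - d_wt)
u = 9.81 * (10.8 - 2.6) = 80.442 kPa
Effective stress = sigma - u
sigma' = 203.04 - 80.442 = 122.6 kPa


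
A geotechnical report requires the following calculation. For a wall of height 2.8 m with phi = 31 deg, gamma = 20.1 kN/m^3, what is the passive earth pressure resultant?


Compute passive earth pressure coefficient:
Kp = tan^2(45 + phi/2) = tan^2(60.5) = 3.124035
Compute passive force:
Pp = 0.5 * Kp * gamma * H^2
Pp = 0.5 * 3.124035 * 20.1 * 2.8^2
Pp = 246.15 kN/m


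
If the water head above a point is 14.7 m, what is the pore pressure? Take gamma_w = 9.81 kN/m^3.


Using u = gamma_w * h_w
u = 9.81 * 14.7
u = 144.21 kPa


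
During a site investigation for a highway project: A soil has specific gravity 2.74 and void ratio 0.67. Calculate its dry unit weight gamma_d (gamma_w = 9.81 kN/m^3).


Result: 16.095 kN/m^3

Derivation:
Using gamma_d = Gs * gamma_w / (1 + e)
gamma_d = 2.74 * 9.81 / (1 + 0.67)
gamma_d = 2.74 * 9.81 / 1.67
gamma_d = 16.095 kN/m^3


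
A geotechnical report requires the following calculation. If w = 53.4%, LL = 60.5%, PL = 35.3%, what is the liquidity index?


First compute the plasticity index:
PI = LL - PL = 60.5 - 35.3 = 25.2
Then compute the liquidity index:
LI = (w - PL) / PI
LI = (53.4 - 35.3) / 25.2
LI = 0.718


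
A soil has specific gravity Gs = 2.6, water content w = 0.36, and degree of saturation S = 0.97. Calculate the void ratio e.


Using the relation e = Gs * w / S
e = 2.6 * 0.36 / 0.97
e = 0.9649


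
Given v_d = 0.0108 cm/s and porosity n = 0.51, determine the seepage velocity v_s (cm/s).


Using v_s = v_d / n
v_s = 0.0108 / 0.51
v_s = 0.02118 cm/s


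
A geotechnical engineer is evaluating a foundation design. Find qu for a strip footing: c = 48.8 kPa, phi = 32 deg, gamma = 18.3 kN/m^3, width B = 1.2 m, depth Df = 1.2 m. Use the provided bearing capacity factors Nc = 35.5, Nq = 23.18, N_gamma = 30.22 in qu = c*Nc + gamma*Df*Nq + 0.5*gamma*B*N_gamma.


Compute qu = c*Nc + gamma*Df*Nq + 0.5*gamma*B*N_gamma
Term 1: 48.8 * 35.5 = 1732.4
Term 2: 18.3 * 1.2 * 23.18 = 509.0328
Term 3: 0.5 * 18.3 * 1.2 * 30.22 = 331.8156
qu = 1732.4 + 509.0328 + 331.8156
qu = 2573.25 kPa


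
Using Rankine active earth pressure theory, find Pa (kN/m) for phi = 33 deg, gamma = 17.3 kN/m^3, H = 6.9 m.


Result: 121.41 kN/m

Derivation:
Compute active earth pressure coefficient:
Ka = tan^2(45 - phi/2) = tan^2(28.5) = 0.294801
Compute active force:
Pa = 0.5 * Ka * gamma * H^2
Pa = 0.5 * 0.294801 * 17.3 * 6.9^2
Pa = 121.41 kN/m


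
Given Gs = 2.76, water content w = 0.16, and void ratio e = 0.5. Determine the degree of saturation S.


Using S = Gs * w / e
S = 2.76 * 0.16 / 0.5
S = 0.8832


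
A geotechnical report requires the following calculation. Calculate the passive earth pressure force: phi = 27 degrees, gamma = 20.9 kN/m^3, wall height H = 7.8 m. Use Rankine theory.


Compute passive earth pressure coefficient:
Kp = tan^2(45 + phi/2) = tan^2(58.5) = 2.66294
Compute passive force:
Pp = 0.5 * Kp * gamma * H^2
Pp = 0.5 * 2.66294 * 20.9 * 7.8^2
Pp = 1693.04 kN/m


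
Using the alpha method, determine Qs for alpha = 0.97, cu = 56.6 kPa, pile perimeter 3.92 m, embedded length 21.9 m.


Using Qs = alpha * cu * perimeter * L
Qs = 0.97 * 56.6 * 3.92 * 21.9
Qs = 4713.23 kN


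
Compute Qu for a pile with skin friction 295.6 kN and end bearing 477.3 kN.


Result: 772.9 kN

Derivation:
Using Qu = Qf + Qb
Qu = 295.6 + 477.3
Qu = 772.9 kN


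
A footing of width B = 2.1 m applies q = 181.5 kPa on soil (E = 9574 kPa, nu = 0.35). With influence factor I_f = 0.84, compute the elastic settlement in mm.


Using Se = q * B * (1 - nu^2) * I_f / E
1 - nu^2 = 1 - 0.35^2 = 0.8775
Se = 181.5 * 2.1 * 0.8775 * 0.84 / 9574
Se = 0.029345 m
Convert to mm: Se = 0.029345 * 1000 = 29.345 mm


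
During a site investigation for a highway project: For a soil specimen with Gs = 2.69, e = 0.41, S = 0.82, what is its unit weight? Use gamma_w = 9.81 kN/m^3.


Result: 21.055 kN/m^3

Derivation:
Using gamma = gamma_w * (Gs + S*e) / (1 + e)
Numerator: Gs + S*e = 2.69 + 0.82*0.41 = 3.0262
Denominator: 1 + e = 1 + 0.41 = 1.41
gamma = 9.81 * 3.0262 / 1.41
gamma = 21.055 kN/m^3


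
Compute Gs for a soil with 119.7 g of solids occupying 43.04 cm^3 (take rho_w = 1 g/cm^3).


Using Gs = m_s / (V_s * rho_w)
Since rho_w = 1 g/cm^3:
Gs = 119.7 / 43.04
Gs = 2.781


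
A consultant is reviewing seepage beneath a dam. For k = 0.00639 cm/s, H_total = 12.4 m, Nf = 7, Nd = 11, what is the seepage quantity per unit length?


Convert k to m/s for unit consistency with H:
k = 0.00639 cm/s = 0.00639 / 100 m/s = 6.39e-05 m/s
Using q = k * H * Nf / Nd
Nf / Nd = 7 / 11 = 0.6364
q = 6.39e-05 * 12.4 * 0.6364
q = 0.0005042 m^3/s per m


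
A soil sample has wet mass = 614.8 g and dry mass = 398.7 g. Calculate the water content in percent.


Using w = (m_wet - m_dry) / m_dry * 100
m_wet - m_dry = 614.8 - 398.7 = 216.1 g
w = 216.1 / 398.7 * 100
w = 54.2 %


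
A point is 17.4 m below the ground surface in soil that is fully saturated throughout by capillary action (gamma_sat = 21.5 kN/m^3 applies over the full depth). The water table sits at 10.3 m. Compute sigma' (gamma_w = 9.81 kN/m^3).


Total stress = gamma_sat * depth
sigma = 21.5 * 17.4 = 374.1 kPa
Pore water pressure u = gamma_w * (depth - d_wt)
u = 9.81 * (17.4 - 10.3) = 69.651 kPa
Effective stress = sigma - u
sigma' = 374.1 - 69.651 = 304.45 kPa


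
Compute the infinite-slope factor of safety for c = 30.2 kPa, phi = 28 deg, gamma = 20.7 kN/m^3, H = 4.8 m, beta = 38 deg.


Result: 1.307

Derivation:
Using Fs = c / (gamma*H*sin(beta)*cos(beta)) + tan(phi)/tan(beta)
Cohesion contribution = 30.2 / (20.7*4.8*sin(38)*cos(38))
Cohesion contribution = 0.6265
Friction contribution = tan(28)/tan(38) = 0.680557
Fs = 0.6265 + 0.680557
Fs = 1.307


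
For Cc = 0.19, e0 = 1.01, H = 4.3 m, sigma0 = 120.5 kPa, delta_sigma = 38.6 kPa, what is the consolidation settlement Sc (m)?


Using Sc = Cc * H / (1 + e0) * log10((sigma0 + delta_sigma) / sigma0)
Stress ratio = (120.5 + 38.6) / 120.5 = 1.32033
log10(1.32033) = 0.120683
Cc * H / (1 + e0) = 0.19 * 4.3 / (1 + 1.01) = 0.406468
Sc = 0.406468 * 0.120683
Sc = 0.0491 m


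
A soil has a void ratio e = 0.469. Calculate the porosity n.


Using the relation n = e / (1 + e)
n = 0.469 / (1 + 0.469)
n = 0.469 / 1.469
n = 0.3193


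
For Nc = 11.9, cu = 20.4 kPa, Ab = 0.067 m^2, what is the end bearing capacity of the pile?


Using Qb = Nc * cu * Ab
Qb = 11.9 * 20.4 * 0.067
Qb = 16.26 kN


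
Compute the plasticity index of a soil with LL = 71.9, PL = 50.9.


Using PI = LL - PL
PI = 71.9 - 50.9
PI = 21.0


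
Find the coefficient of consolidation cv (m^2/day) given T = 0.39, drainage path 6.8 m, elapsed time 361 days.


Using cv = T * H_dr^2 / t
H_dr^2 = 6.8^2 = 46.24
cv = 0.39 * 46.24 / 361
cv = 0.04995 m^2/day


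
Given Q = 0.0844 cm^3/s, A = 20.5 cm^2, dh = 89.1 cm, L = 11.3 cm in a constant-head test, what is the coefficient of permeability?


Compute hydraulic gradient:
i = dh / L = 89.1 / 11.3 = 7.88496
Then apply Darcy's law:
k = Q / (A * i)
k = 0.0844 / (20.5 * 7.88496)
k = 0.0844 / 161.642
k = 0.000522 cm/s


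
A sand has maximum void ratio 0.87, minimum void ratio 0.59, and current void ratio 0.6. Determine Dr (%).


Using Dr = (e_max - e) / (e_max - e_min) * 100
e_max - e = 0.87 - 0.6 = 0.27
e_max - e_min = 0.87 - 0.59 = 0.28
Dr = 0.27 / 0.28 * 100
Dr = 96.43 %


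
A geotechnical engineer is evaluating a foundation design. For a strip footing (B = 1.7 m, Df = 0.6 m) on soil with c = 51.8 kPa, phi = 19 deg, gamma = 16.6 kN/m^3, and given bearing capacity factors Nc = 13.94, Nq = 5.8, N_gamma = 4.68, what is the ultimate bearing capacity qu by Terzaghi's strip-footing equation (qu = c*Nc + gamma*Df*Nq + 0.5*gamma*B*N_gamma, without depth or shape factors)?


Result: 845.89 kPa

Derivation:
Compute qu = c*Nc + gamma*Df*Nq + 0.5*gamma*B*N_gamma
Term 1: 51.8 * 13.94 = 722.092
Term 2: 16.6 * 0.6 * 5.8 = 57.768
Term 3: 0.5 * 16.6 * 1.7 * 4.68 = 66.0348
qu = 722.092 + 57.768 + 66.0348
qu = 845.89 kPa


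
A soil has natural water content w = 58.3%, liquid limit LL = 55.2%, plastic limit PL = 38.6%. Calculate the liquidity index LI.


Result: 1.187

Derivation:
First compute the plasticity index:
PI = LL - PL = 55.2 - 38.6 = 16.6
Then compute the liquidity index:
LI = (w - PL) / PI
LI = (58.3 - 38.6) / 16.6
LI = 1.187


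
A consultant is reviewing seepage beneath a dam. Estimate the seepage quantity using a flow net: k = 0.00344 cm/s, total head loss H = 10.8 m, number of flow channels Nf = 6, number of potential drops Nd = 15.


Result: 0.0001486 m^3/s per m

Derivation:
Convert k to m/s for unit consistency with H:
k = 0.00344 cm/s = 0.00344 / 100 m/s = 3.44e-05 m/s
Using q = k * H * Nf / Nd
Nf / Nd = 6 / 15 = 0.4
q = 3.44e-05 * 10.8 * 0.4
q = 0.0001486 m^3/s per m
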